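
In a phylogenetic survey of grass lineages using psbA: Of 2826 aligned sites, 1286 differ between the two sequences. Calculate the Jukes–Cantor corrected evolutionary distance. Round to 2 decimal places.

0.70

p = 1286/2826 ≈ 0.45506.
d = −(3/4) ln(1 − 4p/3) = −0.75 ln(1 − 0.606747) = −0.75 ln(0.393253)
  = −0.75 × (-0.933302) = 0.699977 substitutions/site.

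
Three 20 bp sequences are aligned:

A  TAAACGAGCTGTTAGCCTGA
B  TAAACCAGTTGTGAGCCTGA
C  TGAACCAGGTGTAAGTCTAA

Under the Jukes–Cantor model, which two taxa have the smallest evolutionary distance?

A and B

A–B: 3/20 differ, p = 0.150, d = 0.167.
A–C: 6/20 differ, p = 0.300, d = 0.383.
B–C: 5/20 differ, p = 0.250, d = 0.304.
The smallest distance is between A and B.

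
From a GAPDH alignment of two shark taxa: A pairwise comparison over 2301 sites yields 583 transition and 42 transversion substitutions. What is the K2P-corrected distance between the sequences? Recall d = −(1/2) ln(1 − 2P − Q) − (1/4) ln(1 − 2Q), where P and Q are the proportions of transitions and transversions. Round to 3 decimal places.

0.382

P = 583/2301 ≈ 0.253368 and Q = 42/2301 ≈ 0.018253.
Under the Kimura two-parameter model, d = −½ ln(1 − 2P − Q) − ¼ ln(1 − 2Q).
1 − 2P − Q = 0.475011, giving −½ ln(0.475011) = 0.372209.
1 − 2Q = 0.963494, giving −¼ ln(0.963494) = 0.009297.
d = 0.372209 + 0.009297 = 0.381506.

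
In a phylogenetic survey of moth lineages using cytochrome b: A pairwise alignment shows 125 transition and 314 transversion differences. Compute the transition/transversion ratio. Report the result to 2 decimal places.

0.40

R = 125/314 = 0.398089… ≈ 0.40 (to 2 d.p.).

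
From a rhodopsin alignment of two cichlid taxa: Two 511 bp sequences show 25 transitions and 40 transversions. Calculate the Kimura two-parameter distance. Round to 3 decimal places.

P = 25/511 ≈ 0.048924 and Q = 40/511 ≈ 0.078278.
Under the Kimura two-parameter model, d = −½ ln(1 − 2P − Q) − ¼ ln(1 − 2Q).
1 − 2P − Q = 0.823874, giving −½ ln(0.823874) = 0.096869.
1 − 2Q = 0.843444, giving −¼ ln(0.843444) = 0.042565.
d = 0.096869 + 0.042565 = 0.139434.

0.139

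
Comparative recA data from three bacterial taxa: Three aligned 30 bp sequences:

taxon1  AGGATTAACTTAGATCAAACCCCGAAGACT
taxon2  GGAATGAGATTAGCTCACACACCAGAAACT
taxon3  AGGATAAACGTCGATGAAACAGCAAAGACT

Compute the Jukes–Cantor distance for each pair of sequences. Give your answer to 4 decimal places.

d(taxon1,taxon2) = 0.5034, d(taxon1,taxon3) = 0.2795, d(taxon2,taxon3) = 0.6467

taxon1–taxon2: 11/30 sites differ → p ≈ 0.366667, d = −0.75 ln(1 − 0.488889) = 0.503376 ≈ 0.5034.
taxon1–taxon3: 7/30 sites differ → p ≈ 0.233333, d = −0.75 ln(1 − 0.311111) = 0.279506 ≈ 0.2795.
taxon2–taxon3: 13/30 sites differ → p ≈ 0.433333, d = −0.75 ln(1 − 0.577777) = 0.646666 ≈ 0.6467.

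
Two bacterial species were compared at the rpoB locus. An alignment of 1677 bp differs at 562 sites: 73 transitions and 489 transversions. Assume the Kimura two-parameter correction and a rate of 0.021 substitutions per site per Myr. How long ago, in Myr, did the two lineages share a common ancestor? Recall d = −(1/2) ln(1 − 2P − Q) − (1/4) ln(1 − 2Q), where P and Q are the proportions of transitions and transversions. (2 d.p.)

P = 73/1677 ≈ 0.04353 and Q = 489/1677 ≈ 0.291592.
Under the Kimura two-parameter model, d = −½ ln(1 − 2P − Q) − ¼ ln(1 − 2Q).
1 − 2P − Q = 0.621348, giving −½ ln(0.621348) = 0.237932.
1 − 2Q = 0.416816, giving −¼ ln(0.416816) = 0.218778.
d = 0.237932 + 0.218778 = 0.456710.
Under a molecular clock d = 2μt, so t = d/(2μ) = 0.456710 / (2 × 0.021) = 10.87 Myr.

10.87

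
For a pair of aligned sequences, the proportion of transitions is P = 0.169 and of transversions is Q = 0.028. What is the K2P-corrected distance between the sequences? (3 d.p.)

0.242

Under the Kimura two-parameter model, d = −½ ln(1 − 2P − Q) − ¼ ln(1 − 2Q).
1 − 2P − Q = 0.634, giving −½ ln(0.634) = 0.227853.
1 − 2Q = 0.944, giving −¼ ln(0.944) = 0.014407.
d = 0.227853 + 0.014407 = 0.242260.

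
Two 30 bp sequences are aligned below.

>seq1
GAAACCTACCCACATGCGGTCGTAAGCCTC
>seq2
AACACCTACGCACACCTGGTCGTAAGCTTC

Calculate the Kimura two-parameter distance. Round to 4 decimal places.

Of 30 sites, 4 differences are transitions and 3 are transversions, so P = 4/30 ≈ 0.133333 and Q = 3/30 = 0.1.
Under the Kimura two-parameter model, d = −½ ln(1 − 2P − Q) − ¼ ln(1 − 2Q).
1 − 2P − Q = 0.633334, giving −½ ln(0.633334) = 0.228379.
1 − 2Q = 0.8, giving −¼ ln(0.8) = 0.055786.
d = 0.228379 + 0.055786 = 0.284165.

0.2842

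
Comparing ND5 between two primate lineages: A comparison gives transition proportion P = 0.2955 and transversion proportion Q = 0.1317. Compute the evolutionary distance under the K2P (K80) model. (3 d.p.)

0.718

Under the Kimura two-parameter model, d = −½ ln(1 − 2P − Q) − ¼ ln(1 − 2Q).
1 − 2P − Q = 0.2773, giving −½ ln(0.2773) = 0.641328.
1 − 2Q = 0.7366, giving −¼ ln(0.7366) = 0.076428.
d = 0.641328 + 0.076428 = 0.717756.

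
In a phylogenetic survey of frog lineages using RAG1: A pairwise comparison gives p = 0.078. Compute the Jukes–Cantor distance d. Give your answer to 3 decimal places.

d = −(3/4) ln(1 − 4p/3) = −0.75 ln(1 − 0.104) = −0.75 ln(0.896)
  = −0.75 × (-0.109815) = 0.082361 substitutions/site.

0.082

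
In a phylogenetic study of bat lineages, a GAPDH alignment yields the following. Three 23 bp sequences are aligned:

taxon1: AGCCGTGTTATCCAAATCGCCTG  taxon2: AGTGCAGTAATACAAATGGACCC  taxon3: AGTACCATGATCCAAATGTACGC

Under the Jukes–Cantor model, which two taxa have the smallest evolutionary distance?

taxon1–taxon2: 10/23 differ, p = 0.435, d = 0.650.
taxon1–taxon3: 11/23 differ, p = 0.478, d = 0.761.
taxon2–taxon3: 7/23 differ, p = 0.304, d = 0.390.
The smallest distance is between taxon2 and taxon3.

taxon2 and taxon3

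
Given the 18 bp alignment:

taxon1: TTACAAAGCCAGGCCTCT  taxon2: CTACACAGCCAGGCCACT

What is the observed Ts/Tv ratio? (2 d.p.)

Transitions are A↔G and C↔T; transversions are all other mismatches.
Transitions: 1. Transversions: 2.
R = 1/2 = 0.50.

0.50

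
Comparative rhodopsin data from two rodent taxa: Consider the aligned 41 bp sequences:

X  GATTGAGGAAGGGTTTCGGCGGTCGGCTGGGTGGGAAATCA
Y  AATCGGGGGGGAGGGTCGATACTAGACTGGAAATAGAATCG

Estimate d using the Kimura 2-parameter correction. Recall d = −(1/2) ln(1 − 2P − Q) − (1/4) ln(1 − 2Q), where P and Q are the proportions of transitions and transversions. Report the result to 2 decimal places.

Of 41 sites, 15 differences are transitions and 6 are transversions, so P = 15/41 ≈ 0.365854 and Q = 6/41 ≈ 0.146341.
Under the Kimura two-parameter model, d = −½ ln(1 − 2P − Q) − ¼ ln(1 − 2Q).
1 − 2P − Q = 0.121951, giving −½ ln(0.121951) = 1.052068.
1 − 2Q = 0.707318, giving −¼ ln(0.707318) = 0.086569.
d = 1.052068 + 0.086569 = 1.138637.

1.14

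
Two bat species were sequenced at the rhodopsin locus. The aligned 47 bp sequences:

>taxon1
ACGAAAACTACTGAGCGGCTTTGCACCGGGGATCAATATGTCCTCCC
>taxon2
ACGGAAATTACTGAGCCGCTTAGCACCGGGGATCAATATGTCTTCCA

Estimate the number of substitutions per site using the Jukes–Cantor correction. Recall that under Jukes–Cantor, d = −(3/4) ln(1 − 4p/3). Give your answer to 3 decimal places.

0.140

The sequences differ at 6 of 47 sites (4, 8, 17, 22, 43, 47), so p = 6/47 ≈ 0.12766.
d = −(3/4) ln(1 − 4p/3) = −0.75 ln(1 − 0.170213) = −0.75 ln(0.829787)
  = −0.75 × (-0.186586) = 0.139940 substitutions/site.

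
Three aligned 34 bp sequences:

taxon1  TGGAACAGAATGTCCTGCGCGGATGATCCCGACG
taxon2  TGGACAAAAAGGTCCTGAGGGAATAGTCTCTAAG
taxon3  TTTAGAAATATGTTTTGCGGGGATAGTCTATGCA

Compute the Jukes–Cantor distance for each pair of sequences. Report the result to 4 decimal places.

taxon1–taxon2: 12/34 sites differ → p ≈ 0.352941, d = −0.75 ln(1 − 0.470588) = 0.476991 ≈ 0.4770.
taxon1–taxon3: 16/34 sites differ → p ≈ 0.470588, d = −0.75 ln(1 − 0.627451) = 0.740540 ≈ 0.7405.
taxon2–taxon3: 13/34 sites differ → p ≈ 0.382353, d = −0.75 ln(1 − 0.509804) = 0.534712 ≈ 0.5347.

d(taxon1,taxon2) = 0.4770, d(taxon1,taxon3) = 0.7405, d(taxon2,taxon3) = 0.5347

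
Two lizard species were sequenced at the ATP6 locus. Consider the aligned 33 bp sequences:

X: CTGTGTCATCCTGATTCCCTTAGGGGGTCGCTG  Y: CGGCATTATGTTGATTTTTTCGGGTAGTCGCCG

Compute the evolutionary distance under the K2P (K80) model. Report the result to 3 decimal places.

0.759

Of 33 sites, 11 differences are transitions and 3 are transversions, so P = 11/33 ≈ 0.333333 and Q = 3/33 ≈ 0.090909.
Under the Kimura two-parameter model, d = −½ ln(1 − 2P − Q) − ¼ ln(1 − 2Q).
1 − 2P − Q = 0.242425, giving −½ ln(0.242425) = 0.708531.
1 − 2Q = 0.818182, giving −¼ ln(0.818182) = 0.050168.
d = 0.708531 + 0.050168 = 0.758699.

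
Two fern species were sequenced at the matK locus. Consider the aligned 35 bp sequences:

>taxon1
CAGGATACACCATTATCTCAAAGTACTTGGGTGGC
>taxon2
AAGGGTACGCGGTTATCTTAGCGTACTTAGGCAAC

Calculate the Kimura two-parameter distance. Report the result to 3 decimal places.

Of 35 sites, 9 differences are transitions and 3 are transversions, so P = 9/35 ≈ 0.257143 and Q = 3/35 ≈ 0.085714.
Under the Kimura two-parameter model, d = −½ ln(1 − 2P − Q) − ¼ ln(1 − 2Q).
1 − 2P − Q = 0.4, giving −½ ln(0.4) = 0.458145.
1 − 2Q = 0.828572, giving −¼ ln(0.828572) = 0.047013.
d = 0.458145 + 0.047013 = 0.505158.

0.505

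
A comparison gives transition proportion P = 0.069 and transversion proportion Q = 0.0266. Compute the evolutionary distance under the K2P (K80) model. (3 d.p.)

0.104

Under the Kimura two-parameter model, d = −½ ln(1 − 2P − Q) − ¼ ln(1 − 2Q).
1 − 2P − Q = 0.8354, giving −½ ln(0.8354) = 0.089922.
1 − 2Q = 0.9468, giving −¼ ln(0.9468) = 0.013667.
d = 0.089922 + 0.013667 = 0.103589.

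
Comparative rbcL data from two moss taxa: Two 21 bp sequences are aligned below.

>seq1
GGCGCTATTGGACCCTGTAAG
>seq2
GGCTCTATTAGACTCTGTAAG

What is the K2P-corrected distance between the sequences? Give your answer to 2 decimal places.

Of 21 sites, 2 differences are transitions and 1 are transversions, so P = 2/21 ≈ 0.095238 and Q = 1/21 ≈ 0.047619.
Under the Kimura two-parameter model, d = −½ ln(1 − 2P − Q) − ¼ ln(1 − 2Q).
1 − 2P − Q = 0.761905, giving −½ ln(0.761905) = 0.135967.
1 − 2Q = 0.904762, giving −¼ ln(0.904762) = 0.025021.
d = 0.135967 + 0.025021 = 0.160988.

0.16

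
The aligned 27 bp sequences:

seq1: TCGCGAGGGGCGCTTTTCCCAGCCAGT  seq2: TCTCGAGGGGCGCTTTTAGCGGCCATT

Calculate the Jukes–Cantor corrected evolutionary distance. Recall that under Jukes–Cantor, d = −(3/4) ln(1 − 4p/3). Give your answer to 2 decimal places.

0.21

The sequences differ at 5 of 27 sites (3, 18, 19, 21, 26), so p = 5/27 ≈ 0.185185.
d = −(3/4) ln(1 − 4p/3) = −0.75 ln(1 − 0.246913) = −0.75 ln(0.753087)
  = −0.75 × (-0.283575) = 0.212681 substitutions/site.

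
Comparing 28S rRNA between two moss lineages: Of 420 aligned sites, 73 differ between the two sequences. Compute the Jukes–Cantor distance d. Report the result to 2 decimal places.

0.20

p = 73/420 ≈ 0.17381.
d = −(3/4) ln(1 − 4p/3) = −0.75 ln(1 − 0.231747) = −0.75 ln(0.768253)
  = −0.75 × (-0.263636) = 0.197727 substitutions/site.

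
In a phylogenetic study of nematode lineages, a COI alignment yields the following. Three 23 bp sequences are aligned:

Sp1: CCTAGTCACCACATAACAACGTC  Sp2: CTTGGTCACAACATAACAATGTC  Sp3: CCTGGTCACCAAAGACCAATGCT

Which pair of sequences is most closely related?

Sp1–Sp2: 4/23 differ, p = 0.174, d = 0.198.
Sp1–Sp3: 7/23 differ, p = 0.304, d = 0.390.
Sp2–Sp3: 7/23 differ, p = 0.304, d = 0.390.
The smallest distance is between Sp1 and Sp2.

Sp1 and Sp2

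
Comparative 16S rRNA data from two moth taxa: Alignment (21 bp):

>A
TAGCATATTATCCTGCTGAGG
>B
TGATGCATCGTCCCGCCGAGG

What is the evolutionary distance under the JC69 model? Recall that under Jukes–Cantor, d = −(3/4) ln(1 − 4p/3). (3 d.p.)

0.635

The sequences differ at 9 of 21 sites (2, 3, 4, 5, 6, 9, 10, 14, 17), so p = 9/21 ≈ 0.428571.
d = −(3/4) ln(1 − 4p/3) = −0.75 ln(1 − 0.571428) = −0.75 ln(0.428572)
  = −0.75 × (-0.847297) = 0.635473 substitutions/site.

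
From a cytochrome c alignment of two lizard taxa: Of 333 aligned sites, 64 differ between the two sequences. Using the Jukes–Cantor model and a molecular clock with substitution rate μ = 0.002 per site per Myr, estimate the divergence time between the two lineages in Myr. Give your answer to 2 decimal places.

55.51

p = 64/333 ≈ 0.192192.
d = −(3/4) ln(1 − 4p/3) = −0.75 ln(1 − 0.256256) = −0.75 ln(0.743744)
  = −0.75 × (-0.296058) = 0.222044 substitutions/site.
Under a molecular clock d = 2μt, so t = d/(2μ) = 0.222044 / (2 × 0.002) = 55.51 Myr.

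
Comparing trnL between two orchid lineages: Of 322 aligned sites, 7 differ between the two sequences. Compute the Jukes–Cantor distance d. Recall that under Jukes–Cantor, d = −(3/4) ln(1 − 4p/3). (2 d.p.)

0.02

p = 7/322 ≈ 0.021739.
d = −(3/4) ln(1 − 4p/3) = −0.75 ln(1 − 0.028985) = −0.75 ln(0.971015)
  = −0.75 × (-0.029413) = 0.022060 substitutions/site.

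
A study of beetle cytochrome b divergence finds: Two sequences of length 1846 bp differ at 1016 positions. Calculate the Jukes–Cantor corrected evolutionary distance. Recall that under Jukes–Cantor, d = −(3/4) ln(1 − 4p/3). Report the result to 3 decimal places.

0.993

p = 1016/1846 ≈ 0.550379.
d = −(3/4) ln(1 − 4p/3) = −0.75 ln(1 − 0.733839) = −0.75 ln(0.266161)
  = −0.75 × (-1.323654) = 0.992741 substitutions/site.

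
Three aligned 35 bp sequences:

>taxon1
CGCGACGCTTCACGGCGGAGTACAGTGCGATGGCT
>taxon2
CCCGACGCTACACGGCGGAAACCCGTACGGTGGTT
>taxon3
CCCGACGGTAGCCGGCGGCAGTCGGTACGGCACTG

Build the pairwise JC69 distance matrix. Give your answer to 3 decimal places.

d(taxon1,taxon2) = 0.315, d(taxon1,taxon3) = 0.782, d(taxon2,taxon3) = 0.407

taxon1–taxon2: 9/35 sites differ → p ≈ 0.257143, d = −0.75 ln(1 − 0.342857) = 0.314890 ≈ 0.315.
taxon1–taxon3: 17/35 sites differ → p ≈ 0.485714, d = −0.75 ln(1 − 0.647619) = 0.782282 ≈ 0.782.
taxon2–taxon3: 11/35 sites differ → p ≈ 0.314286, d = −0.75 ln(1 − 0.419048) = 0.407315 ≈ 0.407.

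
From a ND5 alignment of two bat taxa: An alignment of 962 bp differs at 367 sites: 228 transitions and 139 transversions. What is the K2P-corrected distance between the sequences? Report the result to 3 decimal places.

0.567

P = 228/962 ≈ 0.237006 and Q = 139/962 ≈ 0.144491.
Under the Kimura two-parameter model, d = −½ ln(1 − 2P − Q) − ¼ ln(1 − 2Q).
1 − 2P − Q = 0.381497, giving −½ ln(0.381497) = 0.481826.
1 − 2Q = 0.711018, giving −¼ ln(0.711018) = 0.085264.
d = 0.481826 + 0.085264 = 0.567090.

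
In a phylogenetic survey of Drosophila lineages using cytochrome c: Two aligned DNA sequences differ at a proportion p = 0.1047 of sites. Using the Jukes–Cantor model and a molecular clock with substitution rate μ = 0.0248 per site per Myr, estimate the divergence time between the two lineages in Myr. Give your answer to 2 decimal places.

d = −(3/4) ln(1 − 4p/3) = −0.75 ln(1 − 0.1396) = −0.75 ln(0.8604)
  = −0.75 × (-0.150358) = 0.112769 substitutions/site.
Under a molecular clock d = 2μt, so t = d/(2μ) = 0.112769 / (2 × 0.0248) = 2.27 Myr.

2.27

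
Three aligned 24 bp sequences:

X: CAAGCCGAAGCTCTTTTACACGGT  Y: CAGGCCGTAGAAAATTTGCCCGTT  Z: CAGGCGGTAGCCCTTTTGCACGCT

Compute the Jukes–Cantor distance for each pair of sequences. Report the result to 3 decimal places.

X–Y: 9/24 sites differ → p = 0.375, d = −0.75 ln(1 − 0.5) = 0.519860 ≈ 0.520.
X–Z: 6/24 sites differ → p = 0.25, d = −0.75 ln(1 − 0.333333) = 0.304098 ≈ 0.304.
Y–Z: 7/24 sites differ → p ≈ 0.291667, d = −0.75 ln(1 − 0.388889) = 0.369358 ≈ 0.369.

d(X,Y) = 0.520, d(X,Z) = 0.304, d(Y,Z) = 0.369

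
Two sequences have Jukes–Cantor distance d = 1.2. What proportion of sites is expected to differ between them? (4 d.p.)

p = (3/4)(1 − e^(−4d/3)) = 0.75 × (1 − e^(-1.6)) = 0.75 × (1 − 0.201897) = 0.598577.

0.5986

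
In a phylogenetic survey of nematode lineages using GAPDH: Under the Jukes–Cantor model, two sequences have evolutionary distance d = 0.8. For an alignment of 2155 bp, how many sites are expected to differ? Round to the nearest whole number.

Invert JC69: p = (3/4)(1 − e^(−4d/3)) = 0.75 × (1 − e^(-1.066667)) = 0.75 × (1 − 0.344154) = 0.491885.
Expected differing sites = pL ≈ 0.491885 × 2155 = 1060.012175 ≈ 1060.

1060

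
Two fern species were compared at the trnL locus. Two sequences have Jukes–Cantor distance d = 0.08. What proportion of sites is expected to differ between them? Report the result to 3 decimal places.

0.076

p = (3/4)(1 − e^(−4d/3)) = 0.75 × (1 − e^(-0.106667)) = 0.75 × (1 − 0.898825) = 0.075881.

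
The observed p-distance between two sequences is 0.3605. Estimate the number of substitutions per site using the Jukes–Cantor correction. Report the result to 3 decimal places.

d = −(3/4) ln(1 − 4p/3) = −0.75 ln(1 − 0.480667) = −0.75 ln(0.519333)
  = −0.75 × (-0.655210) = 0.491408 substitutions/site.

0.491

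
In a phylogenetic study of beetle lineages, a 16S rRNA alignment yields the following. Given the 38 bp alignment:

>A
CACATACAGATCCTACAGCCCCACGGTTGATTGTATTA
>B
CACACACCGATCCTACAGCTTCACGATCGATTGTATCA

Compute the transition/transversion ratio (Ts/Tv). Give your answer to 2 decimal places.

Transitions are A↔G and C↔T; transversions are all other mismatches.
Transitions: 6. Transversions: 1.
R = 6/1 = 6.00.

6.00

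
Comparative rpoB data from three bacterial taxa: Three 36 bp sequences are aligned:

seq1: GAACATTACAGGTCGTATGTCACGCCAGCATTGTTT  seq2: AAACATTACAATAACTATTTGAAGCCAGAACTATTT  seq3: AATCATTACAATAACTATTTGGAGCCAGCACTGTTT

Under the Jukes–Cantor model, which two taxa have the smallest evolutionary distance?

seq2 and seq3

seq1–seq2: 12/36 differ, p = 0.333, d = 0.441.
seq1–seq3: 12/36 differ, p = 0.333, d = 0.441.
seq2–seq3: 4/36 differ, p = 0.111, d = 0.120.
The smallest distance is between seq2 and seq3.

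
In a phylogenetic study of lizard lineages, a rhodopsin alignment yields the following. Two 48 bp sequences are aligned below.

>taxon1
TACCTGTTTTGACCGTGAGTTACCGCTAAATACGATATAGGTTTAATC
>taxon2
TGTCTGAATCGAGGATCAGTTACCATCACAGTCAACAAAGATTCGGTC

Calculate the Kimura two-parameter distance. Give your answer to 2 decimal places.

0.77

Of 48 sites, 13 differences are transitions and 9 are transversions, so P = 13/48 ≈ 0.270833 and Q = 9/48 = 0.1875.
Under the Kimura two-parameter model, d = −½ ln(1 − 2P − Q) − ¼ ln(1 − 2Q).
1 − 2P − Q = 0.270834, giving −½ ln(0.270834) = 0.653125.
1 − 2Q = 0.625, giving −¼ ln(0.625) = 0.117501.
d = 0.653125 + 0.117501 = 0.770626.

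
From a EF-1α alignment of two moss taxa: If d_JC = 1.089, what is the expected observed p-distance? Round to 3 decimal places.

0.574

p = (3/4)(1 − e^(−4d/3)) = 0.75 × (1 − e^(-1.452)) = 0.75 × (1 − 0.234102) = 0.574424.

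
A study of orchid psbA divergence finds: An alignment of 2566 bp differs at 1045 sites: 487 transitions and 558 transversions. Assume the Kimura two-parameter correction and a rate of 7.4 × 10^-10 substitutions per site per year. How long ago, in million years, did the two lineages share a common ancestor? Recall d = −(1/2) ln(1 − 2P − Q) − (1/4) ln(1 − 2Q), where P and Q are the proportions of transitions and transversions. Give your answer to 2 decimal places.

P = 487/2566 ≈ 0.18979 and Q = 558/2566 ≈ 0.217459.
Under the Kimura two-parameter model, d = −½ ln(1 − 2P − Q) − ¼ ln(1 − 2Q).
1 − 2P − Q = 0.402961, giving −½ ln(0.402961) = 0.454458.
1 − 2Q = 0.565082, giving −¼ ln(0.565082) = 0.142696.
d = 0.454458 + 0.142696 = 0.597154.
Under a molecular clock d = 2μt, so t = d/(2μ) = 0.597154 / (2 × 7.4 × 10^-10) = 403.48 million years.

403.48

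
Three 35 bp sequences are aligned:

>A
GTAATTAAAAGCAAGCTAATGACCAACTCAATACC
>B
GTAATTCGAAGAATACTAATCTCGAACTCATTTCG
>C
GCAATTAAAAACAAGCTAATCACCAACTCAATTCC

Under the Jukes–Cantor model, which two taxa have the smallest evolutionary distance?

A and C

A–B: 11/35 differ, p = 0.314, d = 0.407.
A–C: 4/35 differ, p = 0.114, d = 0.124.
B–C: 11/35 differ, p = 0.314, d = 0.407.
The smallest distance is between A and C.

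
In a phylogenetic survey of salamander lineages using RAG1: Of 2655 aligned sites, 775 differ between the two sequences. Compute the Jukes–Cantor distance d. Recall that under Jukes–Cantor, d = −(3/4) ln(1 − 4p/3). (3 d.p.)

p = 775/2655 ≈ 0.291902.
d = −(3/4) ln(1 − 4p/3) = −0.75 ln(1 − 0.389203) = −0.75 ln(0.610797)
  = −0.75 × (-0.492991) = 0.369743 substitutions/site.

0.370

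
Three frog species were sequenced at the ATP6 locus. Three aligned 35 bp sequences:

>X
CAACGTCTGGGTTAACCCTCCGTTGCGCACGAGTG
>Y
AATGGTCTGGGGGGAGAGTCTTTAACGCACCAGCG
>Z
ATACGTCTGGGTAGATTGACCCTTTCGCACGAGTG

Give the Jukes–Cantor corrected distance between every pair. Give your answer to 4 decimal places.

X–Y: 15/35 sites differ → p ≈ 0.428571, d = −0.75 ln(1 − 0.571428) = 0.635472 ≈ 0.6355.
X–Z: 10/35 sites differ → p ≈ 0.285714, d = −0.75 ln(1 − 0.380952) = 0.359679 ≈ 0.3597.
Y–Z: 14/35 sites differ → p = 0.4, d = −0.75 ln(1 − 0.533333) = 0.571605 ≈ 0.5716.

d(X,Y) = 0.6355, d(X,Z) = 0.3597, d(Y,Z) = 0.5716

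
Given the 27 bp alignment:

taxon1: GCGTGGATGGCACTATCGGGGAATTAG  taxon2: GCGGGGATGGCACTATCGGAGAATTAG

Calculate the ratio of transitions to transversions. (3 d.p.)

1.000

Transitions are A↔G and C↔T; transversions are all other mismatches.
Transitions: 1. Transversions: 1.
R = 1/1 = 1.000.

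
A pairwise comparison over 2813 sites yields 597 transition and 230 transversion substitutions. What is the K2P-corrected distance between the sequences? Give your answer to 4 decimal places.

P = 597/2813 ≈ 0.212229 and Q = 230/2813 ≈ 0.081763.
Under the Kimura two-parameter model, d = −½ ln(1 − 2P − Q) − ¼ ln(1 − 2Q).
1 − 2P − Q = 0.493779, giving −½ ln(0.493779) = 0.352834.
1 − 2Q = 0.836474, giving −¼ ln(0.836474) = 0.044640.
d = 0.352834 + 0.044640 = 0.397474.

0.3975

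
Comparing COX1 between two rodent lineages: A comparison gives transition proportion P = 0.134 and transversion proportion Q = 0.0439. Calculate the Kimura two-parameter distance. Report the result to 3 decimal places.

0.210

Under the Kimura two-parameter model, d = −½ ln(1 − 2P − Q) − ¼ ln(1 − 2Q).
1 − 2P − Q = 0.6881, giving −½ ln(0.6881) = 0.186911.
1 − 2Q = 0.9122, giving −¼ ln(0.9122) = 0.022974.
d = 0.186911 + 0.022974 = 0.209885.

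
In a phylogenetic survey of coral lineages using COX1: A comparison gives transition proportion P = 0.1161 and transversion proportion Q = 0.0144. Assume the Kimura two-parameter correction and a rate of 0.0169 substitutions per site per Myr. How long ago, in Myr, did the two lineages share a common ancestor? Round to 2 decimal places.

Under the Kimura two-parameter model, d = −½ ln(1 − 2P − Q) − ¼ ln(1 − 2Q).
1 − 2P − Q = 0.7534, giving −½ ln(0.7534) = 0.141579.
1 − 2Q = 0.9712, giving −¼ ln(0.9712) = 0.007306.
d = 0.141579 + 0.007306 = 0.148885.
Under a molecular clock d = 2μt, so t = d/(2μ) = 0.148885 / (2 × 0.0169) = 4.40 Myr.

4.40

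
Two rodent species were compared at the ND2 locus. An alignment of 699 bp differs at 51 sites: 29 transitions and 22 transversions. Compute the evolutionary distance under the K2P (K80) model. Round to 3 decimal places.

P = 29/699 ≈ 0.041488 and Q = 22/699 ≈ 0.031474.
Under the Kimura two-parameter model, d = −½ ln(1 − 2P − Q) − ¼ ln(1 − 2Q).
1 − 2P − Q = 0.88555, giving −½ ln(0.88555) = 0.060773.
1 − 2Q = 0.937052, giving −¼ ln(0.937052) = 0.016254.
d = 0.060773 + 0.016254 = 0.077027.

0.077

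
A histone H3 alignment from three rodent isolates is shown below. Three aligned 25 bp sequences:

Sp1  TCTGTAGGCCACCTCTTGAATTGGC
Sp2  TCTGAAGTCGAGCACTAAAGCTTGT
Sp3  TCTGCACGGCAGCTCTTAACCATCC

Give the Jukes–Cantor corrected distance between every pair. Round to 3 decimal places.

Sp1–Sp2: 11/25 sites differ → p = 0.44, d = −0.75 ln(1 − 0.586667) = 0.662626 ≈ 0.663.
Sp1–Sp3: 10/25 sites differ → p = 0.4, d = −0.75 ln(1 − 0.533333) = 0.571605 ≈ 0.572.
Sp2–Sp3: 11/25 sites differ → p = 0.44, d = −0.75 ln(1 − 0.586667) = 0.662626 ≈ 0.663.

d(Sp1,Sp2) = 0.663, d(Sp1,Sp3) = 0.572, d(Sp2,Sp3) = 0.663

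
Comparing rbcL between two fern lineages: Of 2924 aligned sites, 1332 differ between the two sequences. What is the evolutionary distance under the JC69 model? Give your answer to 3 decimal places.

p = 1332/2924 ≈ 0.45554.
d = −(3/4) ln(1 − 4p/3) = −0.75 ln(1 − 0.607387) = −0.75 ln(0.392613)
  = −0.75 × (-0.934931) = 0.701198 substitutions/site.

0.701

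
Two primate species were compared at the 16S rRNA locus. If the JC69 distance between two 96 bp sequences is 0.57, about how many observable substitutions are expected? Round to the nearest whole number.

Invert JC69: p = (3/4)(1 − e^(−4d/3)) = 0.75 × (1 − e^(-0.76)) = 0.75 × (1 − 0.467666) = 0.399251.
Expected differing sites = pL ≈ 0.399251 × 96 = 38.328096 ≈ 38.

38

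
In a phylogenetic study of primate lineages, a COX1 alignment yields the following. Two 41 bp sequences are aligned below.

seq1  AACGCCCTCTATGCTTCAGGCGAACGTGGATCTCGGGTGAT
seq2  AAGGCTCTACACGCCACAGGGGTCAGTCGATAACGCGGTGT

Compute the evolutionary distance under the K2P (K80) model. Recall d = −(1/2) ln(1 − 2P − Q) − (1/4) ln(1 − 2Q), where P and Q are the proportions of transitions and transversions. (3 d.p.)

0.663

Of 41 sites, 5 differences are transitions and 13 are transversions, so P = 5/41 ≈ 0.121951 and Q = 13/41 ≈ 0.317073.
Under the Kimura two-parameter model, d = −½ ln(1 − 2P − Q) − ¼ ln(1 − 2Q).
1 − 2P − Q = 0.439025, giving −½ ln(0.439025) = 0.411599.
1 − 2Q = 0.365854, giving −¼ ln(0.365854) = 0.251380.
d = 0.411599 + 0.251380 = 0.662979.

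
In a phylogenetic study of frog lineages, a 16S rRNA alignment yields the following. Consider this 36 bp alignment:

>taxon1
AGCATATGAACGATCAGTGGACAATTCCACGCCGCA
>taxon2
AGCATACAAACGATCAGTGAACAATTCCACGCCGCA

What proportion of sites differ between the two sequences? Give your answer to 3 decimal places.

0.083

The sequences differ at 3 of 36 positions (sites 7, 8, 20).
p = 3/36 = 0.083333… ≈ 0.083 (to 3 d.p.).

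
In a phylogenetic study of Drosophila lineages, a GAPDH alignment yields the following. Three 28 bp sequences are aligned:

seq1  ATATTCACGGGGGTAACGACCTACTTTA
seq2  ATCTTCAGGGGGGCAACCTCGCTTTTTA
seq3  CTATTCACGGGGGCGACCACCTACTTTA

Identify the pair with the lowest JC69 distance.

seq1 and seq3

seq1–seq2: 9/28 differ, p = 0.321, d = 0.420.
seq1–seq3: 4/28 differ, p = 0.143, d = 0.158.
seq2–seq3: 9/28 differ, p = 0.321, d = 0.420.
The smallest distance is between seq1 and seq3.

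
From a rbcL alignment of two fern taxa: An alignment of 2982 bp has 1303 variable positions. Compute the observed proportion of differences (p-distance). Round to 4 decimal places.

0.4370

p = 1303/2982 = 0.436955… ≈ 0.4370 (to 4 d.p.).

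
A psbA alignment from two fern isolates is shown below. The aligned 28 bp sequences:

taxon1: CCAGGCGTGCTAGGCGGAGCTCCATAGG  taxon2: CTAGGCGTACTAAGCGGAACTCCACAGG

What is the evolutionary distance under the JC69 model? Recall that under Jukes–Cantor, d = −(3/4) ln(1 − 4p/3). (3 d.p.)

The sequences differ at 5 of 28 sites (2, 9, 13, 19, 25), so p = 5/28 ≈ 0.178571.
d = −(3/4) ln(1 − 4p/3) = −0.75 ln(1 − 0.238095) = −0.75 ln(0.761905)
  = −0.75 × (-0.271933) = 0.203950 substitutions/site.

0.204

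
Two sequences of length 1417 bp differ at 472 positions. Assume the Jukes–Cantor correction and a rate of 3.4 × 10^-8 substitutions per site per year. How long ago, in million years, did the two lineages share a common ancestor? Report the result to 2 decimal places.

p = 472/1417 ≈ 0.333098.
d = −(3/4) ln(1 − 4p/3) = −0.75 ln(1 − 0.444131) = −0.75 ln(0.555869)
  = −0.75 × (-0.587223) = 0.440417 substitutions/site.
Under a molecular clock d = 2μt, so t = d/(2μ) = 0.440417 / (2 × 3.4 × 10^-8) = 6.48 million years.

6.48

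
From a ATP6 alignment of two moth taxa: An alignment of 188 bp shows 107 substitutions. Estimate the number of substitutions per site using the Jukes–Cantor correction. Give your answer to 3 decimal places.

1.067

p = 107/188 ≈ 0.569149.
d = −(3/4) ln(1 − 4p/3) = −0.75 ln(1 − 0.758865) = −0.75 ln(0.241135)
  = −0.75 × (-1.422398) = 1.066799 substitutions/site.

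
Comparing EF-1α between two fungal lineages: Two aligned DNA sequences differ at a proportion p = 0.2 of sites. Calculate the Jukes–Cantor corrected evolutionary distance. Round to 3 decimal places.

0.233

d = −(3/4) ln(1 − 4p/3) = −0.75 ln(1 − 0.266667) = −0.75 ln(0.733333)
  = −0.75 × (-0.310155) = 0.232616 substitutions/site.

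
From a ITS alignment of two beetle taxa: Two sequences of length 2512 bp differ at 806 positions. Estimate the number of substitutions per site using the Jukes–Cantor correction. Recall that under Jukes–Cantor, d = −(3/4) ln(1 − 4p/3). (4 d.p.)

0.4187

p = 806/2512 ≈ 0.32086.
d = −(3/4) ln(1 − 4p/3) = −0.75 ln(1 − 0.427813) = −0.75 ln(0.572187)
  = −0.75 × (-0.558289) = 0.418717 substitutions/site.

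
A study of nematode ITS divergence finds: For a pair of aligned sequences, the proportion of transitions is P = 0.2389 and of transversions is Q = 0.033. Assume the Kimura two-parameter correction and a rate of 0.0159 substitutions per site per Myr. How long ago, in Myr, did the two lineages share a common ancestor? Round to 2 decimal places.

Under the Kimura two-parameter model, d = −½ ln(1 − 2P − Q) − ¼ ln(1 − 2Q).
1 − 2P − Q = 0.4892, giving −½ ln(0.4892) = 0.357492.
1 − 2Q = 0.934, giving −¼ ln(0.934) = 0.017070.
d = 0.357492 + 0.017070 = 0.374562.
Under a molecular clock d = 2μt, so t = d/(2μ) = 0.374562 / (2 × 0.0159) = 11.78 Myr.

11.78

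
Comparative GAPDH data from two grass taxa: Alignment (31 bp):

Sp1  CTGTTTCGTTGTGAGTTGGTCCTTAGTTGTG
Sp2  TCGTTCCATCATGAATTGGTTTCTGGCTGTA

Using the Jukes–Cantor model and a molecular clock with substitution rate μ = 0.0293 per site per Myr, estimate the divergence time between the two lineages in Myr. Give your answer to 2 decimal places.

10.48

The sequences differ at 13 of 31 sites, so p = 13/31 ≈ 0.419355.
d = −(3/4) ln(1 − 4p/3) = −0.75 ln(1 − 0.55914) = −0.75 ln(0.44086)
  = −0.75 × (-0.819028) = 0.614271 substitutions/site.
Under a molecular clock d = 2μt, so t = d/(2μ) = 0.614271 / (2 × 0.0293) = 10.48 Myr.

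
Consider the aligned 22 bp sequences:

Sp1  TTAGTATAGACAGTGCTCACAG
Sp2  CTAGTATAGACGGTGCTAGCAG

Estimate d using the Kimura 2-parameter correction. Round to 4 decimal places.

0.2153

Of 22 sites, 3 differences are transitions and 1 are transversions, so P = 3/22 ≈ 0.136364 and Q = 1/22 ≈ 0.045455.
Under the Kimura two-parameter model, d = −½ ln(1 − 2P − Q) − ¼ ln(1 − 2Q).
1 − 2P − Q = 0.681817, giving −½ ln(0.681817) = 0.191497.
1 − 2Q = 0.90909, giving −¼ ln(0.90909) = 0.023828.
d = 0.191497 + 0.023828 = 0.215325.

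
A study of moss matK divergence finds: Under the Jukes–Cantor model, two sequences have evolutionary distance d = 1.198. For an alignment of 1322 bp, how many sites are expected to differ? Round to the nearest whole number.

791

Invert JC69: p = (3/4)(1 − e^(−4d/3)) = 0.75 × (1 − e^(-1.597333)) = 0.75 × (1 − 0.202436) = 0.598173.
Expected differing sites = pL ≈ 0.598173 × 1322 = 790.784706 ≈ 791.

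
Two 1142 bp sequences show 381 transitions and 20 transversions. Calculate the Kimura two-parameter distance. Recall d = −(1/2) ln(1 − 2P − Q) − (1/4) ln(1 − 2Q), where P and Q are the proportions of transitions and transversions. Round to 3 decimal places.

0.586

P = 381/1142 ≈ 0.333625 and Q = 20/1142 ≈ 0.017513.
Under the Kimura two-parameter model, d = −½ ln(1 − 2P − Q) − ¼ ln(1 − 2Q).
1 − 2P − Q = 0.315237, giving −½ ln(0.315237) = 0.577215.
1 − 2Q = 0.964974, giving −¼ ln(0.964974) = 0.008914.
d = 0.577215 + 0.008914 = 0.586129.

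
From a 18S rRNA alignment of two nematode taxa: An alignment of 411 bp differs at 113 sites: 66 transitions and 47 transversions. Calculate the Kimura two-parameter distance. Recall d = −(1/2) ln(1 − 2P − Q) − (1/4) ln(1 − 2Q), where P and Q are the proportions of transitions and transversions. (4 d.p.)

P = 66/411 ≈ 0.160584 and Q = 47/411 ≈ 0.114355.
Under the Kimura two-parameter model, d = −½ ln(1 − 2P − Q) − ¼ ln(1 − 2Q).
1 − 2P − Q = 0.564477, giving −½ ln(0.564477) = 0.285928.
1 − 2Q = 0.77129, giving −¼ ln(0.77129) = 0.064923.
d = 0.285928 + 0.064923 = 0.350851.

0.3509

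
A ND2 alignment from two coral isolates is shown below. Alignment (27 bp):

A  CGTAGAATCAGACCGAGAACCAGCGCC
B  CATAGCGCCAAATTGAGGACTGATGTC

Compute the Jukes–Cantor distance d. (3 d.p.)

0.770

The sequences differ at 13 of 27 sites, so p = 13/27 ≈ 0.481481.
d = −(3/4) ln(1 − 4p/3) = −0.75 ln(1 − 0.641975) = −0.75 ln(0.358025)
  = −0.75 × (-1.027152) = 0.770364 substitutions/site.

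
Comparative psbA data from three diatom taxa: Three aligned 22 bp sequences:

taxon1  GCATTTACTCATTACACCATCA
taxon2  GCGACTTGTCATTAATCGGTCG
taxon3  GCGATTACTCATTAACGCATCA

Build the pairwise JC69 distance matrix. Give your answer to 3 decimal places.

taxon1–taxon2: 10/22 sites differ → p ≈ 0.454545, d = −0.75 ln(1 − 0.60606) = 0.698667 ≈ 0.699.
taxon1–taxon3: 5/22 sites differ → p ≈ 0.227273, d = −0.75 ln(1 − 0.303031) = 0.270761 ≈ 0.271.
taxon2–taxon3: 8/22 sites differ → p ≈ 0.363636, d = −0.75 ln(1 − 0.484848) = 0.497470 ≈ 0.497.

d(taxon1,taxon2) = 0.699, d(taxon1,taxon3) = 0.271, d(taxon2,taxon3) = 0.497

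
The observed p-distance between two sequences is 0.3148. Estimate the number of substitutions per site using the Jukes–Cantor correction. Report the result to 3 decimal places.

d = −(3/4) ln(1 − 4p/3) = −0.75 ln(1 − 0.419733) = −0.75 ln(0.580267)
  = −0.75 × (-0.544267) = 0.408200 substitutions/site.

0.408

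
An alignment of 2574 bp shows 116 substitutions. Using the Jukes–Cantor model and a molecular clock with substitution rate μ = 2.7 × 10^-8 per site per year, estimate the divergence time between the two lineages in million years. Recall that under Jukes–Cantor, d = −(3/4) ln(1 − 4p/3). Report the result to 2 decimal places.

0.86

p = 116/2574 ≈ 0.045066.
d = −(3/4) ln(1 − 4p/3) = −0.75 ln(1 − 0.060088) = −0.75 ln(0.939912)
  = −0.75 × (-0.061969) = 0.046477 substitutions/site.
Under a molecular clock d = 2μt, so t = d/(2μ) = 0.046477 / (2 × 2.7 × 10^-8) = 0.86 million years.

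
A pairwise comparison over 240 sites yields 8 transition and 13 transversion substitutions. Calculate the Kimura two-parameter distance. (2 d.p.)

P = 8/240 ≈ 0.033333 and Q = 13/240 ≈ 0.054167.
Under the Kimura two-parameter model, d = −½ ln(1 − 2P − Q) − ¼ ln(1 − 2Q).
1 − 2P − Q = 0.879167, giving −½ ln(0.879167) = 0.064390.
1 − 2Q = 0.891666, giving −¼ ln(0.891666) = 0.028666.
d = 0.064390 + 0.028666 = 0.093056.

0.09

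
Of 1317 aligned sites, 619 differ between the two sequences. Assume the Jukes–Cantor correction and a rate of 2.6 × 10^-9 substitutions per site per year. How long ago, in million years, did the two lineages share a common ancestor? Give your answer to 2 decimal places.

142.11

p = 619/1317 ≈ 0.470008.
d = −(3/4) ln(1 − 4p/3) = −0.75 ln(1 − 0.626677) = −0.75 ln(0.373323)
  = −0.75 × (-0.985311) = 0.738983 substitutions/site.
Under a molecular clock d = 2μt, so t = d/(2μ) = 0.738983 / (2 × 2.6 × 10^-9) = 142.11 million years.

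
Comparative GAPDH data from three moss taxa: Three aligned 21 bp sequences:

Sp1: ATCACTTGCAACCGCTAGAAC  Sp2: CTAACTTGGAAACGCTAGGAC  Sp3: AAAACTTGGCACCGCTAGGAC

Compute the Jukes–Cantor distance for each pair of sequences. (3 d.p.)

d(Sp1,Sp2) = 0.286, d(Sp1,Sp3) = 0.286, d(Sp2,Sp3) = 0.220

Sp1–Sp2: 5/21 sites differ → p ≈ 0.238095, d = −0.75 ln(1 − 0.31746) = 0.286451 ≈ 0.286.
Sp1–Sp3: 5/21 sites differ → p ≈ 0.238095, d = −0.75 ln(1 − 0.31746) = 0.286451 ≈ 0.286.
Sp2–Sp3: 4/21 sites differ → p ≈ 0.190476, d = −0.75 ln(1 − 0.253968) = 0.219740 ≈ 0.220.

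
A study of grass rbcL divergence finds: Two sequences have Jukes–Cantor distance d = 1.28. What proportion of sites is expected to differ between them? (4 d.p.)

p = (3/4)(1 − e^(−4d/3)) = 0.75 × (1 − e^(-1.706667)) = 0.75 × (1 − 0.181470) = 0.613898.

0.6139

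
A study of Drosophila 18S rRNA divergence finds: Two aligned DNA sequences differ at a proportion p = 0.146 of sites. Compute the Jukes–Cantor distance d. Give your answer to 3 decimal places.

0.162

d = −(3/4) ln(1 − 4p/3) = −0.75 ln(1 − 0.194667) = −0.75 ln(0.805333)
  = −0.75 × (-0.216499) = 0.162374 substitutions/site.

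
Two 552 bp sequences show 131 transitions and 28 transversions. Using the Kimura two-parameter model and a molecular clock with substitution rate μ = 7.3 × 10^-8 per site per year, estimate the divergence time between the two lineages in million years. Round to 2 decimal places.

P = 131/552 ≈ 0.237319 and Q = 28/552 ≈ 0.050725.
Under the Kimura two-parameter model, d = −½ ln(1 − 2P − Q) − ¼ ln(1 − 2Q).
1 − 2P − Q = 0.474637, giving −½ ln(0.474637) = 0.372602.
1 − 2Q = 0.89855, giving −¼ ln(0.89855) = 0.026743.
d = 0.372602 + 0.026743 = 0.399345.
Under a molecular clock d = 2μt, so t = d/(2μ) = 0.399345 / (2 × 7.3 × 10^-8) = 2.74 million years.

2.74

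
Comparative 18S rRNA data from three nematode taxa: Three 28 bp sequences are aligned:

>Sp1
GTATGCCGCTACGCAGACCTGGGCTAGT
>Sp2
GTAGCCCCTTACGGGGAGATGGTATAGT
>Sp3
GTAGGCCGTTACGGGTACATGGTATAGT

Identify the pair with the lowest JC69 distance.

Sp2 and Sp3

Sp1–Sp2: 10/28 differ, p = 0.357, d = 0.485.
Sp1–Sp3: 8/28 differ, p = 0.286, d = 0.360.
Sp2–Sp3: 4/28 differ, p = 0.143, d = 0.158.
The smallest distance is between Sp2 and Sp3.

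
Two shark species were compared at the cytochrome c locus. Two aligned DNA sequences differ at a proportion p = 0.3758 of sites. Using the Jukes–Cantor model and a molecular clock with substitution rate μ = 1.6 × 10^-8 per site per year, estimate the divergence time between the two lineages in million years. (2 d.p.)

16.30

d = −(3/4) ln(1 − 4p/3) = −0.75 ln(1 − 0.501067) = −0.75 ln(0.498933)
  = −0.75 × (-0.695283) = 0.521462 substitutions/site.
Under a molecular clock d = 2μt, so t = d/(2μ) = 0.521462 / (2 × 1.6 × 10^-8) = 16.30 million years.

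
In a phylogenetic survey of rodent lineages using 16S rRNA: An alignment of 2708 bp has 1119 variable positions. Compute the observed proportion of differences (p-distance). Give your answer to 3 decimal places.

0.413

p = 1119/2708 = 0.413220… ≈ 0.413 (to 3 d.p.).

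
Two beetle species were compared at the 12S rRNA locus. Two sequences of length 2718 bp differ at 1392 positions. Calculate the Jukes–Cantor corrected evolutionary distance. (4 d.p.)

p = 1392/2718 ≈ 0.512141.
d = −(3/4) ln(1 − 4p/3) = −0.75 ln(1 − 0.682855) = −0.75 ln(0.317145)
  = −0.75 × (-1.148396) = 0.861297 substitutions/site.

0.8613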